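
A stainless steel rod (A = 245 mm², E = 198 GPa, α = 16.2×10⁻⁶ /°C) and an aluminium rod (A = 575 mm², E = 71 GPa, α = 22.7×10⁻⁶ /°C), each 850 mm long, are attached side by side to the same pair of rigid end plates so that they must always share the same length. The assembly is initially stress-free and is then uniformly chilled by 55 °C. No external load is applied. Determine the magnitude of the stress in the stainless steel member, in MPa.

σ ≈ 32.3 MPa (compressive)

Both members must finish at the same length. With the larger α, the aluminium tends to over-contract; the plates restrain it, putting the aluminium in tension and the stainless steel in compression. With no external load the two internal forces are equal and opposite, magnitude P.
Equating the net (thermal + elastic) strains gives |α₁ − α₂|·ΔT = P·[1/(A₁E₁) + 1/(A₂E₂)].
|α₁ − α₂|·ΔT = 6.5×10⁻⁶ × 55 = 0.0003575.
1/(A₁E₁) + 1/(A₂E₂) = 1/(245×198×10³) + 1/(575×71×10³) = 4.511×10⁻⁸ N⁻¹.
P = 0.0003575 / 4.511×10⁻⁸ = 7925 N = 7.925 kN.
σ_{stainless steel} = P/A₁ = 7925/245 = 32.35 MPa, compressive.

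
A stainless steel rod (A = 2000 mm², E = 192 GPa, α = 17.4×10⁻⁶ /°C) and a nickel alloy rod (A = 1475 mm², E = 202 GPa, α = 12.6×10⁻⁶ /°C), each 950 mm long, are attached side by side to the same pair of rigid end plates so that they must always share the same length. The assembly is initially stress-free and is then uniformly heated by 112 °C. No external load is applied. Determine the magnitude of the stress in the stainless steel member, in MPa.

σ ≈ 45.1 MPa (compressive)

Both members must finish at the same length. With the larger α, the stainless steel tends to over-expand; the plates restrain it, putting the stainless steel in compression and the nickel alloy in tension. With no external load the two internal forces are equal and opposite, magnitude P.
Equating the net (thermal + elastic) strains gives |α₁ − α₂|·ΔT = P·[1/(A₁E₁) + 1/(A₂E₂)].
|α₁ − α₂|·ΔT = 4.8×10⁻⁶ × 112 = 0.0005376.
1/(A₁E₁) + 1/(A₂E₂) = 1/(2000×192×10³) + 1/(1475×202×10³) = 5.96×10⁻⁹ N⁻¹.
P = 0.0005376 / 5.96×10⁻⁹ = 90190 N = 90.19 kN.
σ_{stainless steel} = P/A₁ = 90190/2000 = 45.1 MPa, compressive.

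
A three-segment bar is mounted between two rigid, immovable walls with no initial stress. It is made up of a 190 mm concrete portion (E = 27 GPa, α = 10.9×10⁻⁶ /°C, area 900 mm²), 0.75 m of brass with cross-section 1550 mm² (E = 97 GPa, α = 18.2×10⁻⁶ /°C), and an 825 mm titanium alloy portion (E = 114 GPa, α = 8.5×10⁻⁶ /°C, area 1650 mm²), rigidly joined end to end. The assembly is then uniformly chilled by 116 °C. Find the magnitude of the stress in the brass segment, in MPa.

σ ≈ 99 MPa (tensile)

If the supports were absent, the total length change would be Σ αᵢΔT Lᵢ = 10.9×10⁻⁶×116×190 + 18.2×10⁻⁶×116×750 + 8.5×10⁻⁶×116×825 = 2.637 mm.
Since the ends are fixed, an axial force P builds up, equal in every segment, with P · Σ Lᵢ/(AᵢEᵢ) = δ_free.
The series flexibility is Σ Lᵢ/(AᵢEᵢ) = 190/(900×27×10³) + 750/(1550×97×10³) + 825/(1650×114×10³) = 1.719×10⁻⁵ mm/N.
So P = 2.637 / 1.719×10⁻⁵ = 153.4 kN, tensile.
σ_{brass} = P / A = 153400 / 1550 = 98.95 MPa.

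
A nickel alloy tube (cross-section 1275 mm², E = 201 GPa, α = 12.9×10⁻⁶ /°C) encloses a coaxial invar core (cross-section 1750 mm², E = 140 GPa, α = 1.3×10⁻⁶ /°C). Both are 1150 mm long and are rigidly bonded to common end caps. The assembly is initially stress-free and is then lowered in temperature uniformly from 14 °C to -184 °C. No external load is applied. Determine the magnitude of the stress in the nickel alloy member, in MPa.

The nickel alloy has the larger α, so on cooling it would change length more than the invar if both were free. The rigid plates force a common final length, so the nickel alloy is put into tension and the invar into compression, with equal and opposite forces P (no external load).
Compatibility of the two members (thermal + elastic change equal): (α₁ − α₂)ΔT = P·[1/(A₁E₁) + 1/(A₂E₂)].
|α₁ − α₂|·ΔT = 11.6×10⁻⁶ × 198 = 0.002297.
1/(A₁E₁) + 1/(A₂E₂) = 1/(1275×201×10³) + 1/(1750×140×10³) = 7.984×10⁻⁹ N⁻¹.
P = 0.002297 / 7.984×10⁻⁹ = 287700 N = 287.7 kN.
σ_{nickel alloy} = P/A₁ = 287700/1275 = 225.6 MPa, tensile.

σ ≈ 226 MPa (tensile)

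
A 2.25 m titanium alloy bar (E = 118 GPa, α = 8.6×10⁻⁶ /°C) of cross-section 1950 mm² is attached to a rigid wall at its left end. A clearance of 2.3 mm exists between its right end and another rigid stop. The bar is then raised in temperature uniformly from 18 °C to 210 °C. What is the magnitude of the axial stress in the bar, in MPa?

If the wall were absent the bar would grow by αΔT L = 8.6×10⁻⁶ × 192 × 2250 = 3.715 mm.
This exceeds the 2.3 mm gap, so the wall pushes back. The portion of expansion that must be recovered elastically is δ_free − gap = 3.715 − 2.3 = 1.415 mm.
So σ = E(δ_free − g)/L = 118×10³ × 1.415/2250 = 74.22 MPa.

σ ≈ 74.2 MPa (compressive)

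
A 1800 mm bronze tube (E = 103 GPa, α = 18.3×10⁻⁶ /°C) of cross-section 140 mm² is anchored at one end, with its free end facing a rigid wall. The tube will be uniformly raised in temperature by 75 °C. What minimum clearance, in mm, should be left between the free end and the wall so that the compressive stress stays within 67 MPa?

With no wall the tube would lengthen by αΔT L = 18.3×10⁻⁶ × 75 × 1800 = 2.47 mm.
At the allowable stress the elastic shortening the wall may impose is σL/E = 67 × 1800 / (103×10³) = 1.171 mm.
So the gap has to take up the difference, g_min = δ_free − σL/E = 2.47 − 1.171 = 1.3 mm.

g ≈ 1.3 mm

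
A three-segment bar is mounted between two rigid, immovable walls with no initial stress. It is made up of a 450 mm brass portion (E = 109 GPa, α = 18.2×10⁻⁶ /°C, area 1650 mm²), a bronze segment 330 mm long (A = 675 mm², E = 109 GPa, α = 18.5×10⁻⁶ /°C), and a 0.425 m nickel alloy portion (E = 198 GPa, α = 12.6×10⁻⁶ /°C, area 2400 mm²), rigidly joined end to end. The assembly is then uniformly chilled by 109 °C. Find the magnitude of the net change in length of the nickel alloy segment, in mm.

If the supports were absent, the total length change would be Σ αᵢΔT Lᵢ = 18.2×10⁻⁶×109×450 + 18.5×10⁻⁶×109×330 + 12.6×10⁻⁶×109×425 = 2.142 mm.
The walls prevent any net length change, so an axial force P (same in every segment) develops. Compatibility: P · Σ Lᵢ/(AᵢEᵢ) = δ_free.
Σ Lᵢ/(AᵢEᵢ) = 450/(1650×109×10³) + 330/(675×109×10³) + 425/(2400×198×10³) = 7.882×10⁻⁶ mm/N.
Hence P = δ_free / Σ(L/AE) = 2.142/7.882×10⁻⁶ = 271.8 kN (tensile).
For the nickel alloy segment, free thermal change = 12.6×10⁻⁶×109×425 = 0.5837 mm and elastic change from P = 271800×425/(2400×198×10³) = 0.243 mm; these oppose, so the net change is 0.341 mm (segment shortens).

|ΔL| ≈ 0.341 mm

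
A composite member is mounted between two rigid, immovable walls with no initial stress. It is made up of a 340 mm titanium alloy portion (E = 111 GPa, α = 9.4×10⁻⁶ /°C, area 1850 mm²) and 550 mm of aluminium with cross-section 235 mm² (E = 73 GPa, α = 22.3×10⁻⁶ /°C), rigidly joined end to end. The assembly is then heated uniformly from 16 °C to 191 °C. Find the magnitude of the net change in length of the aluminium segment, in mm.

|ΔL| ≈ 0.426 mm

With the walls removed the bar would change length by δ_free = Σ αᵢΔT Lᵢ = 9.4×10⁻⁶×175×340 + 22.3×10⁻⁶×175×550 = 2.706 mm.
The walls prevent any net length change, so an axial force P (same in every segment) develops. Compatibility: P · Σ Lᵢ/(AᵢEᵢ) = δ_free.
Σ Lᵢ/(AᵢEᵢ) = 340/(1850×111×10³) + 550/(235×73×10³) = 3.372×10⁻⁵ mm/N.
P = 2.706 / 3.372×10⁻⁵ = 80250 N = 80.25 kN, compressive.
For the aluminium segment, free thermal change = 22.3×10⁻⁶×175×550 = 2.146 mm and elastic change from P = 80250×550/(235×73×10³) = 2.573 mm; these oppose, so the net change is 0.426 mm (segment shortens).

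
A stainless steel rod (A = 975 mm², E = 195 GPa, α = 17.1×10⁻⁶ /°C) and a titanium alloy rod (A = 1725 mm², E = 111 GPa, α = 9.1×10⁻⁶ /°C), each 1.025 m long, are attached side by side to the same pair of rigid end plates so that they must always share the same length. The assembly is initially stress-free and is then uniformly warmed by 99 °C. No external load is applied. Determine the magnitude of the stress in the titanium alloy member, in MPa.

The stainless steel has the larger α, so on heating it would change length more than the titanium alloy if both were free. The rigid plates force a common final length, so the stainless steel is put into compression and the titanium alloy into tension, with equal and opposite forces P (no external load).
Setting the final lengths equal and cancelling L: (α₁ − α₂)ΔT = P/(A₁E₁) + P/(A₂E₂).
|α₁ − α₂|·ΔT = 8×10⁻⁶ × 99 = 0.000792.
1/(A₁E₁) + 1/(A₂E₂) = 1/(975×195×10³) + 1/(1725×111×10³) = 1.048×10⁻⁸ N⁻¹.
So P = 0.000792 / 1.048×10⁻⁸ = 75.56 kN.
σ_{titanium alloy} = P/A₂ = 75560/1725 = 43.8 MPa, tensile.

σ ≈ 43.8 MPa (tensile)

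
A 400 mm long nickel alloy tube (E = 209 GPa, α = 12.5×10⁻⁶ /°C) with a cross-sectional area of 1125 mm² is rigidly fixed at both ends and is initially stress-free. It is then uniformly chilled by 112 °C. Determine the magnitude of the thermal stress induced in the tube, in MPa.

σ ≈ 293 MPa (tensile)

Because both ends are immovable the net strain is zero, and the suppressed thermal strain is αΔT = 12.5×10⁻⁶ × 112 = 1400×10⁻⁶.
Hence σ = E·αΔT = 209×10³ × 1400×10⁻⁶ = 292.6 MPa, tensile.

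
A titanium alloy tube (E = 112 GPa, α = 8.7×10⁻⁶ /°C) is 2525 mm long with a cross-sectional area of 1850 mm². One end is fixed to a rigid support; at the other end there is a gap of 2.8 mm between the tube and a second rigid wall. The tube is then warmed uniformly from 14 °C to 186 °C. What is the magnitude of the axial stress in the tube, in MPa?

Unrestrained expansion: δ_free = αΔT L = 8.7×10⁻⁶ × 172 × 2525 = 3.778 mm.
The gap closes (δ_free > 2.8 mm) and the wall then resists a further 3.778 − 2.8 = 0.9784 mm of expansion.
Compatibility: PL/(AE) = 0.9784 mm, so σ = P/A = E × (0.9784/2525) = 43.4 MPa.

σ ≈ 43.4 MPa (compressive)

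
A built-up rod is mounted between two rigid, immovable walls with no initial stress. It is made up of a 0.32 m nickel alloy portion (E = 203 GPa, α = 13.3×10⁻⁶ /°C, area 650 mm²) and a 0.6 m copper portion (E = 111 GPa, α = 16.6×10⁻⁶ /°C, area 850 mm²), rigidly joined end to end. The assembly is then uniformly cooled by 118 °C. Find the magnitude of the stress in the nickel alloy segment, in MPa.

If the supports were absent, the total length change would be Σ αᵢΔT Lᵢ = 13.3×10⁻⁶×118×320 + 16.6×10⁻⁶×118×600 = 1.677 mm.
Since the ends are fixed, an axial force P builds up, equal in every segment, with P · Σ Lᵢ/(AᵢEᵢ) = δ_free.
The series flexibility is Σ Lᵢ/(AᵢEᵢ) = 320/(650×203×10³) + 600/(850×111×10³) = 8.784×10⁻⁶ mm/N.
Hence P = δ_free / Σ(L/AE) = 1.677/8.784×10⁻⁶ = 191 kN (tensile).
σ_{nickel alloy} = P / A = 191000 / 650 = 293.8 MPa.

σ ≈ 294 MPa (tensile)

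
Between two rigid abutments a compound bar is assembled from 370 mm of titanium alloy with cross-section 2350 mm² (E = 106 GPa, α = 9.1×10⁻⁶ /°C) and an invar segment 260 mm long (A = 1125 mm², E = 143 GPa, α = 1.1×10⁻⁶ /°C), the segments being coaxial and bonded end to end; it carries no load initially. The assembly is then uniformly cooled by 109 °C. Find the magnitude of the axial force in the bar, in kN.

With the walls removed the bar would change length by δ_free = Σ αᵢΔT Lᵢ = 9.1×10⁻⁶×109×370 + 1.1×10⁻⁶×109×260 = 0.3982 mm.
The walls prevent any net length change, so an axial force P (same in every segment) develops. Compatibility: P · Σ Lᵢ/(AᵢEᵢ) = δ_free.
Σ Lᵢ/(AᵢEᵢ) = 370/(2350×106×10³) + 260/(1125×143×10³) = 3.102×10⁻⁶ mm/N.
P = 0.3982 / 3.102×10⁻⁶ = 128400 N = 128.4 kN, tensile.

P ≈ 128 kN (tensile)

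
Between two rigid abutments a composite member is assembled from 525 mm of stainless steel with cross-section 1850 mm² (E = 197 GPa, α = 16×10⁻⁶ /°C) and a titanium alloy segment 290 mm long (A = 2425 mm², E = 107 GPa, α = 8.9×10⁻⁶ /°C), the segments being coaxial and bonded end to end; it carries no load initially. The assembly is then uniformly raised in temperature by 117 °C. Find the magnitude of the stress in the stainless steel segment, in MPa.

σ ≈ 271 MPa (compressive)

If the supports were absent, the total length change would be Σ αᵢΔT Lᵢ = 16×10⁻⁶×117×525 + 8.9×10⁻⁶×117×290 = 1.285 mm.
The rigid supports impose zero overall length change; the single axial force P common to all segments must satisfy P Σ Lᵢ/(AᵢEᵢ) = δ_free.
The series flexibility is Σ Lᵢ/(AᵢEᵢ) = 525/(1850×197×10³) + 290/(2425×107×10³) = 2.558×10⁻⁶ mm/N.
P = 1.285 / 2.558×10⁻⁶ = 502200 N = 502.2 kN, compressive.
σ_{stainless steel} = P / A = 502200 / 1850 = 271.5 MPa.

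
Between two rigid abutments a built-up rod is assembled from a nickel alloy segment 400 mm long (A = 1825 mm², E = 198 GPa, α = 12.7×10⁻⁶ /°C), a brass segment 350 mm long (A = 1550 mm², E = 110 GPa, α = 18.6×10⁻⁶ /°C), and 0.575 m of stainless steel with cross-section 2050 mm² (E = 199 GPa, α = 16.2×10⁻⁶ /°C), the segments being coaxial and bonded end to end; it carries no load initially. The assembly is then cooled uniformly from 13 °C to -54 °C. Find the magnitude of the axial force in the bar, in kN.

P ≈ 307 kN (tensile)

Free thermal contraction of the whole bar: Σ αᵢΔT Lᵢ = 12.7×10⁻⁶×67×400 + 18.6×10⁻⁶×67×350 + 16.2×10⁻⁶×67×575 = 1.401 mm.
Since the ends are fixed, an axial force P builds up, equal in every segment, with P · Σ Lᵢ/(AᵢEᵢ) = δ_free.
Σ Lᵢ/(AᵢEᵢ) = 400/(1825×198×10³) + 350/(1550×110×10³) + 575/(2050×199×10³) = 4.569×10⁻⁶ mm/N.
So P = 1.401 / 4.569×10⁻⁶ = 306.5 kN, tensile.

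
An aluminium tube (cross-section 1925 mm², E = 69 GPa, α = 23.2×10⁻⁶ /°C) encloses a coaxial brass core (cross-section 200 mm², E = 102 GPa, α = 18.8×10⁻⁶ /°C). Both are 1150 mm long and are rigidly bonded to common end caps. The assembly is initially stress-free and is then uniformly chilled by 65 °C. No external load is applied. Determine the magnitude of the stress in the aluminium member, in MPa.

σ ≈ 2.63 MPa (tensile)

Equilibrium of a rigid end plate with no external load gives equal and opposite internal forces ±P in the two members. Since α_{aluminium} > α_{brass}, cooling drives the aluminium into tension and the brass into compression.
Equating the net (thermal + elastic) strains gives |α₁ − α₂|·ΔT = P·[1/(A₁E₁) + 1/(A₂E₂)].
|α₁ − α₂|·ΔT = 4.4×10⁻⁶ × 65 = 0.000286.
1/(A₁E₁) + 1/(A₂E₂) = 1/(1925×69×10³) + 1/(200×102×10³) = 5.655×10⁻⁸ N⁻¹.
So P = 0.000286 / 5.655×10⁻⁸ = 5.058 kN.
σ_{aluminium} = P/A₁ = 5058/1925 = 2.627 MPa, tensile.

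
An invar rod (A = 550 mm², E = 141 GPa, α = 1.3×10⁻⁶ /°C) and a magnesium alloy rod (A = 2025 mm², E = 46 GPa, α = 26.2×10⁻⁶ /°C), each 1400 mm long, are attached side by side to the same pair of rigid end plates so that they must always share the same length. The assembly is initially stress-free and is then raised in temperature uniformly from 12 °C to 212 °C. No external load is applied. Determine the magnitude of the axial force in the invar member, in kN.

Equilibrium of a rigid end plate with no external load gives equal and opposite internal forces ±P in the two members. Since α_{magnesium alloy} > α_{invar}, heating drives the magnesium alloy into compression and the invar into tension.
Setting the final lengths equal and cancelling L: (α₁ − α₂)ΔT = P/(A₁E₁) + P/(A₂E₂).
|α₁ − α₂|·ΔT = 24.9×10⁻⁶ × 200 = 0.00498.
1/(A₁E₁) + 1/(A₂E₂) = 1/(550×141×10³) + 1/(2025×46×10³) = 2.363×10⁻⁸ N⁻¹.
P = 0.00498 / 2.363×10⁻⁸ = 210700 N = 210.7 kN.

P ≈ 211 kN (tensile in the invar)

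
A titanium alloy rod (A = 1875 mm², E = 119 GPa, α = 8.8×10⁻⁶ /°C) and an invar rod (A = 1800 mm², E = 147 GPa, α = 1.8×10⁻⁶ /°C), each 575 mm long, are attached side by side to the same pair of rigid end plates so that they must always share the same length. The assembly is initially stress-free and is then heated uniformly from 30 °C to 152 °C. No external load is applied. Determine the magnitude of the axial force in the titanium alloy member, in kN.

Equilibrium of a rigid end plate with no external load gives equal and opposite internal forces ±P in the two members. Since α_{titanium alloy} > α_{invar}, heating drives the titanium alloy into compression and the invar into tension.
Setting the final lengths equal and cancelling L: (α₁ − α₂)ΔT = P/(A₁E₁) + P/(A₂E₂).
|α₁ − α₂|·ΔT = 7×10⁻⁶ × 122 = 0.000854.
1/(A₁E₁) + 1/(A₂E₂) = 1/(1875×119×10³) + 1/(1800×147×10³) = 8.261×10⁻⁹ N⁻¹.
P = 0.000854 / 8.261×10⁻⁹ = 103400 N = 103.4 kN.

P ≈ 103 kN (compressive in the titanium alloy)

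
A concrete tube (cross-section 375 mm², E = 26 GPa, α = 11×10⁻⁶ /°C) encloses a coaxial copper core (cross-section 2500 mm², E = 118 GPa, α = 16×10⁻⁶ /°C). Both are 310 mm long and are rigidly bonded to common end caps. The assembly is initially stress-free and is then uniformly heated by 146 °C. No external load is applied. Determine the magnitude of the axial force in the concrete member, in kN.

The copper has the larger α, so on heating it would change length more than the concrete if both were free. The rigid plates force a common final length, so the copper is put into compression and the concrete into tension, with equal and opposite forces P (no external load).
Setting the final lengths equal and cancelling L: (α₁ − α₂)ΔT = P/(A₁E₁) + P/(A₂E₂).
|α₁ − α₂|·ΔT = 5×10⁻⁶ × 146 = 0.00073.
1/(A₁E₁) + 1/(A₂E₂) = 1/(375×26×10³) + 1/(2500×118×10³) = 1.06×10⁻⁷ N⁻¹.
So P = 0.00073 / 1.06×10⁻⁷ = 6.89 kN.

P ≈ 6.89 kN (tensile in the concrete)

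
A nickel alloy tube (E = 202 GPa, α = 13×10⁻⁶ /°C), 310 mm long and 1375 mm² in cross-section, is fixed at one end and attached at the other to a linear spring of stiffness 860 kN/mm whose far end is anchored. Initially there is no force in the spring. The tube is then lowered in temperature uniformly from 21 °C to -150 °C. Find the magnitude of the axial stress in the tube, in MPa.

The unrestrained thermal change is αΔT L = 13×10⁻⁶ × 171 × 310 = 0.6891 mm.
Let P be the tensile force in the spring. The tube extends elastically by PL/(AE) and the spring stretches by P/k; together these equal δ_free.
P [ L/(AE) + 1/k ] = δ_free → P [ 310/(1375×202×10³) + 1/(860×10³) ] = 0.6891.
P = 0.6891 / 2.279×10⁻⁶ = 302400 N.
σ = P/A = 302400/1375 = 219.9 MPa.

σ ≈ 220 MPa (tensile)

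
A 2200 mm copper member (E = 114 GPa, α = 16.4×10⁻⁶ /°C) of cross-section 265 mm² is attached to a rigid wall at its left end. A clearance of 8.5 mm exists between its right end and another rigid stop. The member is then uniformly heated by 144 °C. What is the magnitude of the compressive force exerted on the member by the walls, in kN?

P ≈ 0 kN

If the wall were absent the member would grow by αΔT L = 16.4×10⁻⁶ × 144 × 2200 = 5.196 mm.
This is smaller than the 8.5 mm clearance, so the member expands freely without reaching the stop — the stress is zero.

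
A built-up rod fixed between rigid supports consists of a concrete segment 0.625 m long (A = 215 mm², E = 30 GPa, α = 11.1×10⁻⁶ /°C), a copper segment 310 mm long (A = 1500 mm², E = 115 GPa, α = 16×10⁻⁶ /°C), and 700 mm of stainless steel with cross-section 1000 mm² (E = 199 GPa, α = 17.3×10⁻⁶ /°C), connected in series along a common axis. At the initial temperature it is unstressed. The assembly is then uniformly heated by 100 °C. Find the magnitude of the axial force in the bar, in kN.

Free thermal expansion of the whole bar: Σ αᵢΔT Lᵢ = 11.1×10⁻⁶×100×625 + 16×10⁻⁶×100×310 + 17.3×10⁻⁶×100×700 = 2.401 mm.
The rigid supports impose zero overall length change; the single axial force P common to all segments must satisfy P Σ Lᵢ/(AᵢEᵢ) = δ_free.
The series flexibility is Σ Lᵢ/(AᵢEᵢ) = 625/(215×30×10³) + 310/(1500×115×10³) + 700/(1000×199×10³) = 0.0001022 mm/N.
P = 2.401 / 0.0001022 = 23490 N = 23.49 kN, compressive.

P ≈ 23.5 kN (compressive)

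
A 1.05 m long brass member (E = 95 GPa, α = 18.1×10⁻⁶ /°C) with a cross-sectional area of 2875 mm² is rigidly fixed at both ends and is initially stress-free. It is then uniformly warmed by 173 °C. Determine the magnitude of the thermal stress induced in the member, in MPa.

σ ≈ 297 MPa (compressive)

Because both ends are immovable the net strain is zero, and the suppressed thermal strain is αΔT = 18.1×10⁻⁶ × 173 = 3131.3×10⁻⁶.
The stress required to suppress this strain is σ = Eε = 95×10³ × 3131.3×10⁻⁶ = 297.5 MPa, compressive since the member is trying to expand.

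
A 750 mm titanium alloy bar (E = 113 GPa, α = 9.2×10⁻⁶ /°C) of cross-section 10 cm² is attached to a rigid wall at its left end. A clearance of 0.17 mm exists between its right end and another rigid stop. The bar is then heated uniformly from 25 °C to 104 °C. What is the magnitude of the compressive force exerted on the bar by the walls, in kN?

P ≈ 56.5 kN

If the wall were absent the bar would grow by αΔT L = 9.2×10⁻⁶ × 79 × 750 = 0.5451 mm.
The gap closes (δ_free > 0.17 mm) and the wall then resists a further 0.5451 − 0.17 = 0.3751 mm of expansion.
So σ = E(δ_free − g)/L = 113×10³ × 0.3751/750 = 56.52 MPa.
Force on the wall = σA = 56.52 × 1000 mm² = 56.52 kN.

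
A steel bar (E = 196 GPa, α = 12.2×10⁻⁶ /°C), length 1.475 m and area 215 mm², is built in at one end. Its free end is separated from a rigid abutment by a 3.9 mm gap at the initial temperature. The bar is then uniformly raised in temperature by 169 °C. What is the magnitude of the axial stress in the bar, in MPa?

If the wall were absent the bar would grow by αΔT L = 12.2×10⁻⁶ × 169 × 1475 = 3.041 mm.
Since δ_free = 3.04 mm is less than the 3.9 mm gap, the bar never touches the wall. No axial force develops.

σ ≈ 0 MPa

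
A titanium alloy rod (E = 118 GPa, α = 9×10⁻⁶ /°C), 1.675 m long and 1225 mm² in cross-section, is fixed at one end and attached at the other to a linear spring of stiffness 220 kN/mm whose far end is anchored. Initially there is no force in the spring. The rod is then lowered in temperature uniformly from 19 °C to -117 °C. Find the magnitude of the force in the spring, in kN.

If the spring were absent the rod would shorten by αΔT L = 9×10⁻⁶ × 136 × 1675 = 2.05 mm.
With a force P in the spring, the elastic change of the rod is PL/(AE) and that of the spring is P/k; compatibility requires their sum to equal δ_free.
So P = δ_free / [L/(AE) + 1/k] = 2.05 / [ 1675/(1225×118×10³) + 1/(220×10³) ].
P = 2.05 / 1.613×10⁻⁵ = 127100 N.

P ≈ 127 kN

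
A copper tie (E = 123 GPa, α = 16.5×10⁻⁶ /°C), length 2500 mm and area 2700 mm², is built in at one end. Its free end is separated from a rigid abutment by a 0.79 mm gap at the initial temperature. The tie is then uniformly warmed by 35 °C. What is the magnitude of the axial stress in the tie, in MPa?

σ ≈ 32.2 MPa (compressive)

If the wall were absent the tie would grow by αΔT L = 16.5×10⁻⁶ × 35 × 2500 = 1.444 mm.
This exceeds the 0.79 mm gap, so the wall pushes back. The portion of expansion that must be recovered elastically is δ_free − gap = 1.444 − 0.79 = 0.6537 mm.
Compatibility: PL/(AE) = 0.6537 mm, so σ = P/A = E × (0.6537/2500) = 32.16 MPa.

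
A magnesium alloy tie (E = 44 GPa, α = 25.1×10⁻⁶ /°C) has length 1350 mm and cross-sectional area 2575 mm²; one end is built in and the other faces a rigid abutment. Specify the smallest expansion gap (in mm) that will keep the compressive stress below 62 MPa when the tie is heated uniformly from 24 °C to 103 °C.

g ≈ 0.775 mm

Free expansion if unrestrained: δ_free = αΔT L = 25.1×10⁻⁶ × 79 × 1350 = 2.677 mm.
At the allowable stress the elastic shortening the wall may impose is σL/E = 62 × 1350 / (44×10³) = 1.902 mm.
So the gap has to take up the difference, g_min = δ_free − σL/E = 2.677 − 1.902 = 0.7746 mm.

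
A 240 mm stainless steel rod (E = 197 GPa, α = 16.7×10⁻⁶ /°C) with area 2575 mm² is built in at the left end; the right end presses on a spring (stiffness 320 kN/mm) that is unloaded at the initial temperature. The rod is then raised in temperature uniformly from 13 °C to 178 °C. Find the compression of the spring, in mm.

The unrestrained thermal change is αΔT L = 16.7×10⁻⁶ × 165 × 240 = 0.6613 mm.
With a force P in the spring, the elastic change of the rod is PL/(AE) and that of the spring is P/k; compatibility requires their sum to equal δ_free.
So P = δ_free / [L/(AE) + 1/k] = 0.6613 / [ 240/(2575×197×10³) + 1/(320×10³) ].
P = 0.6613 / 3.598×10⁻⁶ = 183800 N.
Spring compression = P/k = 183800/(320×10³) = 0.5744 mm.

δ ≈ 0.574 mm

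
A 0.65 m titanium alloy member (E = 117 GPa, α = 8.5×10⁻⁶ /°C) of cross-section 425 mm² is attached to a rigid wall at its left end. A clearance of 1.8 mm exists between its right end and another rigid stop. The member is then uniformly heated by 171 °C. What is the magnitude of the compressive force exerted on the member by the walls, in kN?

P ≈ 0 kN

If the wall were absent the member would grow by αΔT L = 8.5×10⁻⁶ × 171 × 650 = 0.9448 mm.
This is smaller than the 1.8 mm clearance, so the member expands freely without reaching the stop — the stress is zero.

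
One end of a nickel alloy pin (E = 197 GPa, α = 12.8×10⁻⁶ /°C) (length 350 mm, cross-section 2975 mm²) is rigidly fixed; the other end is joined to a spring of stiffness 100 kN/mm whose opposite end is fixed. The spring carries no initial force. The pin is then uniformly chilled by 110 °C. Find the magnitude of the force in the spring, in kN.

If the spring were absent the pin would shorten by αΔT L = 12.8×10⁻⁶ × 110 × 350 = 0.4928 mm.
With a force P in the spring, the elastic change of the pin is PL/(AE) and that of the spring is P/k; compatibility requires their sum to equal δ_free.
So P = δ_free / [L/(AE) + 1/k] = 0.4928 / [ 350/(2975×197×10³) + 1/(100×10³) ].
P = 0.4928 / 1.06×10⁻⁵ = 46500 N.

P ≈ 46.5 kN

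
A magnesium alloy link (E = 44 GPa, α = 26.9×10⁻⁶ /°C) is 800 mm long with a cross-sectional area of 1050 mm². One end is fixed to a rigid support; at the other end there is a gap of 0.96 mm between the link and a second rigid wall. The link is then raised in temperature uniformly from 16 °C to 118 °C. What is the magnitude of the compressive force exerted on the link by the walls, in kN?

P ≈ 71.3 kN

Unrestrained expansion: δ_free = αΔT L = 26.9×10⁻⁶ × 102 × 800 = 2.195 mm.
The gap closes (δ_free > 0.96 mm) and the wall then resists a further 2.195 − 0.96 = 1.235 mm of expansion.
That suppressed elongation corresponds to σ = E·Δ/L = 44×10³ × 1.235/800 = 67.93 MPa.
P = σA = 67.93 × 1050 = 71.32 kN.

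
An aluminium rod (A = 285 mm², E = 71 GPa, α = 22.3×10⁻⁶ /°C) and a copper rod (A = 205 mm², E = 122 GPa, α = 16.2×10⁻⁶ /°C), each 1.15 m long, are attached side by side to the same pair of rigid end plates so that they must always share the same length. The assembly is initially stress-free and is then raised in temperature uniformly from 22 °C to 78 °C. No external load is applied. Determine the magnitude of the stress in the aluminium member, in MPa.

σ ≈ 13.4 MPa (compressive)

Both members must finish at the same length. With the larger α, the aluminium tends to over-expand; the plates restrain it, putting the aluminium in compression and the copper in tension. With no external load the two internal forces are equal and opposite, magnitude P.
Setting the final lengths equal and cancelling L: (α₁ − α₂)ΔT = P/(A₁E₁) + P/(A₂E₂).
|α₁ − α₂|·ΔT = 6.1×10⁻⁶ × 56 = 0.0003416.
1/(A₁E₁) + 1/(A₂E₂) = 1/(285×71×10³) + 1/(205×122×10³) = 8.94×10⁻⁸ N⁻¹.
P = 0.0003416 / 8.94×10⁻⁸ = 3821 N = 3.821 kN.
σ_{aluminium} = P/A₁ = 3821/285 = 13.41 MPa, compressive.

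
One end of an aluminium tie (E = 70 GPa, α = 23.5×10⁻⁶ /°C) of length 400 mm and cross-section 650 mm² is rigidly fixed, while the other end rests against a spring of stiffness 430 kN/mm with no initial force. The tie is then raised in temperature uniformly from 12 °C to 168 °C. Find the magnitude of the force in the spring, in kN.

P ≈ 132 kN

The unrestrained thermal change is αΔT L = 23.5×10⁻⁶ × 156 × 400 = 1.466 mm.
Let P be the compressive force at the spring. The tie shortens elastically by PL/(AE) and the spring compresses by P/k; together these equal δ_free.
So P = δ_free / [L/(AE) + 1/k] = 1.466 / [ 400/(650×70×10³) + 1/(430×10³) ].
P = 1.466 / 1.112×10⁻⁵ = 131900 N.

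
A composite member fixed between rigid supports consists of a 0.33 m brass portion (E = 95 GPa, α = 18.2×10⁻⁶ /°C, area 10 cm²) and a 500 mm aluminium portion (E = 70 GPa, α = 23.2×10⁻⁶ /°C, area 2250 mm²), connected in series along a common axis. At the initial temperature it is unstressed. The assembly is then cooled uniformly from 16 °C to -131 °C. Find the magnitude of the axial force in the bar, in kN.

Free thermal contraction of the whole bar: Σ αᵢΔT Lᵢ = 18.2×10⁻⁶×147×330 + 23.2×10⁻⁶×147×500 = 2.588 mm.
Since the ends are fixed, an axial force P builds up, equal in every segment, with P · Σ Lᵢ/(AᵢEᵢ) = δ_free.
Σ Lᵢ/(AᵢEᵢ) = 330/(1000×95×10³) + 500/(2250×70×10³) = 6.648×10⁻⁶ mm/N.
P = 2.588 / 6.648×10⁻⁶ = 389300 N = 389.3 kN, tensile.

P ≈ 389 kN (tensile)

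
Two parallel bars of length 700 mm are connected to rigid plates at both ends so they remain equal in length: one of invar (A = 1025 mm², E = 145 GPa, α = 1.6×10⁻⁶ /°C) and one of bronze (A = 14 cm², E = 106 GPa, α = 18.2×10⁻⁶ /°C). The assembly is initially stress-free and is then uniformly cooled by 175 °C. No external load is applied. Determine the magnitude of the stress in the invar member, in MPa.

The bronze has the larger α, so on cooling it would change length more than the invar if both were free. The rigid plates force a common final length, so the bronze is put into tension and the invar into compression, with equal and opposite forces P (no external load).
Equating the net (thermal + elastic) strains gives |α₁ − α₂|·ΔT = P·[1/(A₁E₁) + 1/(A₂E₂)].
|α₁ − α₂|·ΔT = 16.6×10⁻⁶ × 175 = 0.002905.
1/(A₁E₁) + 1/(A₂E₂) = 1/(1025×145×10³) + 1/(1400×106×10³) = 1.347×10⁻⁸ N⁻¹.
So P = 0.002905 / 1.347×10⁻⁸ = 215.7 kN.
σ_{invar} = P/A₁ = 215700/1025 = 210.5 MPa, compressive.

σ ≈ 210 MPa (compressive)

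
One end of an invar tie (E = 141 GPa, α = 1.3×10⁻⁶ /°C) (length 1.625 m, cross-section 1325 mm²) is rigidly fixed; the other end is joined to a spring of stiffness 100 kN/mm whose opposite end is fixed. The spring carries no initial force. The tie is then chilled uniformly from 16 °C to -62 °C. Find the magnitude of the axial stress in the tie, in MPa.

The unrestrained thermal change is αΔT L = 1.3×10⁻⁶ × 78 × 1625 = 0.1648 mm.
With a force P in the spring, the elastic change of the tie is PL/(AE) and that of the spring is P/k; compatibility requires their sum to equal δ_free.
P [ L/(AE) + 1/k ] = δ_free → P [ 1625/(1325×141×10³) + 1/(100×10³) ] = 0.1648.
P = 0.1648 / 1.87×10⁻⁵ = 8812 N.
σ = P/A = 8812/1325 = 6.651 MPa.

σ ≈ 6.65 MPa (tensile)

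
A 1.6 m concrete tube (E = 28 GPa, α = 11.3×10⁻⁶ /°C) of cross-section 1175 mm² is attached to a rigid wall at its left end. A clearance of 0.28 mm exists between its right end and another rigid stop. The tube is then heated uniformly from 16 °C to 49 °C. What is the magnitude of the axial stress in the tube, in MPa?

If the wall were absent the tube would grow by αΔT L = 11.3×10⁻⁶ × 33 × 1600 = 0.5966 mm.
After closing the 0.28 mm clearance, 0.5966 − 0.28 = 0.3166 mm of expansion remains to be suppressed by the wall.
That suppressed elongation corresponds to σ = E·Δ/L = 28×10³ × 0.3166/1600 = 5.541 MPa.

σ ≈ 5.54 MPa (compressive)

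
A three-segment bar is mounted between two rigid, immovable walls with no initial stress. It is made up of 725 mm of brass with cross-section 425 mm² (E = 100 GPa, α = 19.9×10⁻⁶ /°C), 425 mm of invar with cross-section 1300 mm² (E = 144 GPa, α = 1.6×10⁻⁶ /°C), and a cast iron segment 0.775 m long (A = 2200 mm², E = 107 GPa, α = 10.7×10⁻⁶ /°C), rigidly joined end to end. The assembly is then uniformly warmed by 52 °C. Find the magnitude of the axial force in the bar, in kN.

P ≈ 53.8 kN (compressive)

Free thermal expansion of the whole bar: Σ αᵢΔT Lᵢ = 19.9×10⁻⁶×52×725 + 1.6×10⁻⁶×52×425 + 10.7×10⁻⁶×52×775 = 1.217 mm.
The rigid supports impose zero overall length change; the single axial force P common to all segments must satisfy P Σ Lᵢ/(AᵢEᵢ) = δ_free.
The series flexibility is Σ Lᵢ/(AᵢEᵢ) = 725/(425×100×10³) + 425/(1300×144×10³) + 775/(2200×107×10³) = 2.262×10⁻⁵ mm/N.
Hence P = δ_free / Σ(L/AE) = 1.217/2.262×10⁻⁵ = 53.79 kN (compressive).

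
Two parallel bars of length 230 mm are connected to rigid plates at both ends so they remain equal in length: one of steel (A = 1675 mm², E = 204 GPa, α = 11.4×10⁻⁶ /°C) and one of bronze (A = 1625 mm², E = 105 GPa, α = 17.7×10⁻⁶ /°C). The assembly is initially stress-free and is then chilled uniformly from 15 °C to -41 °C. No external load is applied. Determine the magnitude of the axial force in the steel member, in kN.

P ≈ 40.1 kN (compressive in the steel)

The bronze has the larger α, so on cooling it would change length more than the steel if both were free. The rigid plates force a common final length, so the bronze is put into tension and the steel into compression, with equal and opposite forces P (no external load).
Equating the net (thermal + elastic) strains gives |α₁ − α₂|·ΔT = P·[1/(A₁E₁) + 1/(A₂E₂)].
|α₁ − α₂|·ΔT = 6.3×10⁻⁶ × 56 = 0.0003528.
1/(A₁E₁) + 1/(A₂E₂) = 1/(1675×204×10³) + 1/(1625×105×10³) = 8.787×10⁻⁹ N⁻¹.
So P = 0.0003528 / 8.787×10⁻⁹ = 40.15 kN.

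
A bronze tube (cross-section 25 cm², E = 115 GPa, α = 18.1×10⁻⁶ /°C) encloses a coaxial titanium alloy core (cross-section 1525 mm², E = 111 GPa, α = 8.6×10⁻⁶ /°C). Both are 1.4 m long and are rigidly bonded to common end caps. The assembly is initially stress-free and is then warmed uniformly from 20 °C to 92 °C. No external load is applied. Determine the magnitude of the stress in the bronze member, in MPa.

Equilibrium of a rigid end plate with no external load gives equal and opposite internal forces ±P in the two members. Since α_{bronze} > α_{titanium alloy}, heating drives the bronze into compression and the titanium alloy into tension.
Setting the final lengths equal and cancelling L: (α₁ − α₂)ΔT = P/(A₁E₁) + P/(A₂E₂).
|α₁ − α₂|·ΔT = 9.5×10⁻⁶ × 72 = 0.000684.
1/(A₁E₁) + 1/(A₂E₂) = 1/(2500×115×10³) + 1/(1525×111×10³) = 9.386×10⁻⁹ N⁻¹.
P = 0.000684 / 9.386×10⁻⁹ = 72880 N = 72.88 kN.
σ_{bronze} = P/A₁ = 72880/2500 = 29.15 MPa, compressive.

σ ≈ 29.2 MPa (compressive)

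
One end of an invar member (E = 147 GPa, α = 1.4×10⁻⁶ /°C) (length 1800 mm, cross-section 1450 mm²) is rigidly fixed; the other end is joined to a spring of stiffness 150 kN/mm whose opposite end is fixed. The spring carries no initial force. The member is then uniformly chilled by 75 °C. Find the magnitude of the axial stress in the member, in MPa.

σ ≈ 8.63 MPa (tensile)

The unrestrained thermal change is αΔT L = 1.4×10⁻⁶ × 75 × 1800 = 0.189 mm.
Let P be the tensile force in the spring. The member extends elastically by PL/(AE) and the spring stretches by P/k; together these equal δ_free.
P [ L/(AE) + 1/k ] = δ_free → P [ 1800/(1450×147×10³) + 1/(150×10³) ] = 0.189.
P = 0.189 / 1.511×10⁻⁵ = 12510 N.
σ = P/A = 12510/1450 = 8.626 MPa.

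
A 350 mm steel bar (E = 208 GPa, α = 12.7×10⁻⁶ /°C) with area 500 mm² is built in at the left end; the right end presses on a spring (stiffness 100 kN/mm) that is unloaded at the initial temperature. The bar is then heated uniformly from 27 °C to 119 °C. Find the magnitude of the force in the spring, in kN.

The unrestrained thermal change is αΔT L = 12.7×10⁻⁶ × 92 × 350 = 0.4089 mm.
Let P be the compressive force at the spring. The bar shortens elastically by PL/(AE) and the spring compresses by P/k; together these equal δ_free.
P [ L/(AE) + 1/k ] = δ_free → P [ 350/(500×208×10³) + 1/(100×10³) ] = 0.4089.
P = 0.4089 / 1.337×10⁻⁵ = 30600 N.

P ≈ 30.6 kN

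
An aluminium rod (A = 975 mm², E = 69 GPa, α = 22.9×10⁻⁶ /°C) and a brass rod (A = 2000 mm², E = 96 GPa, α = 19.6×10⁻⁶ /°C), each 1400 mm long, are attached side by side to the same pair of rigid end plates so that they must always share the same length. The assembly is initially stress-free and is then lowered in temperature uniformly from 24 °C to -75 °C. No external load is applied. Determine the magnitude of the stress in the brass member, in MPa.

σ ≈ 8.14 MPa (compressive)

The aluminium has the larger α, so on cooling it would change length more than the brass if both were free. The rigid plates force a common final length, so the aluminium is put into tension and the brass into compression, with equal and opposite forces P (no external load).
Equating the net (thermal + elastic) strains gives |α₁ − α₂|·ΔT = P·[1/(A₁E₁) + 1/(A₂E₂)].
|α₁ − α₂|·ΔT = 3.3×10⁻⁶ × 99 = 0.0003267.
1/(A₁E₁) + 1/(A₂E₂) = 1/(975×69×10³) + 1/(2000×96×10³) = 2.007×10⁻⁸ N⁻¹.
So P = 0.0003267 / 2.007×10⁻⁸ = 16.28 kN.
σ_{brass} = P/A₂ = 16280/2000 = 8.138 MPa, compressive.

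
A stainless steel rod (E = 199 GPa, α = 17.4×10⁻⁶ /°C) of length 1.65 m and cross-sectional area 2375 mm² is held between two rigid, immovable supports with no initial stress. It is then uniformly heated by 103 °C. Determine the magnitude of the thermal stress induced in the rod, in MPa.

The supports are rigid, so the total axial strain is zero. The restrained thermal strain is ε = αΔT = 17.4×10⁻⁶ × 103 = 1792.2×10⁻⁶.
Hence σ = E·αΔT = 199×10³ × 1792.2×10⁻⁶ = 356.6 MPa, compressive.

σ ≈ 357 MPa (compressive)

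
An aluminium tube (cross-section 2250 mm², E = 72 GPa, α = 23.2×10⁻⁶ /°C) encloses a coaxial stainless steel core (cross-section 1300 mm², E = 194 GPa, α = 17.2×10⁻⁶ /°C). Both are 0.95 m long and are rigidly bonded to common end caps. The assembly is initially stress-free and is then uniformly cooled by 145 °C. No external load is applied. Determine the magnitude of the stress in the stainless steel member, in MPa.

The aluminium has the larger α, so on cooling it would change length more than the stainless steel if both were free. The rigid plates force a common final length, so the aluminium is put into tension and the stainless steel into compression, with equal and opposite forces P (no external load).
Setting the final lengths equal and cancelling L: (α₁ − α₂)ΔT = P/(A₁E₁) + P/(A₂E₂).
|α₁ − α₂|·ΔT = 6×10⁻⁶ × 145 = 0.00087.
1/(A₁E₁) + 1/(A₂E₂) = 1/(2250×72×10³) + 1/(1300×194×10³) = 1.014×10⁻⁸ N⁻¹.
So P = 0.00087 / 1.014×10⁻⁸ = 85.82 kN.
σ_{stainless steel} = P/A₂ = 85820/1300 = 66.01 MPa, compressive.

σ ≈ 66 MPa (compressive)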